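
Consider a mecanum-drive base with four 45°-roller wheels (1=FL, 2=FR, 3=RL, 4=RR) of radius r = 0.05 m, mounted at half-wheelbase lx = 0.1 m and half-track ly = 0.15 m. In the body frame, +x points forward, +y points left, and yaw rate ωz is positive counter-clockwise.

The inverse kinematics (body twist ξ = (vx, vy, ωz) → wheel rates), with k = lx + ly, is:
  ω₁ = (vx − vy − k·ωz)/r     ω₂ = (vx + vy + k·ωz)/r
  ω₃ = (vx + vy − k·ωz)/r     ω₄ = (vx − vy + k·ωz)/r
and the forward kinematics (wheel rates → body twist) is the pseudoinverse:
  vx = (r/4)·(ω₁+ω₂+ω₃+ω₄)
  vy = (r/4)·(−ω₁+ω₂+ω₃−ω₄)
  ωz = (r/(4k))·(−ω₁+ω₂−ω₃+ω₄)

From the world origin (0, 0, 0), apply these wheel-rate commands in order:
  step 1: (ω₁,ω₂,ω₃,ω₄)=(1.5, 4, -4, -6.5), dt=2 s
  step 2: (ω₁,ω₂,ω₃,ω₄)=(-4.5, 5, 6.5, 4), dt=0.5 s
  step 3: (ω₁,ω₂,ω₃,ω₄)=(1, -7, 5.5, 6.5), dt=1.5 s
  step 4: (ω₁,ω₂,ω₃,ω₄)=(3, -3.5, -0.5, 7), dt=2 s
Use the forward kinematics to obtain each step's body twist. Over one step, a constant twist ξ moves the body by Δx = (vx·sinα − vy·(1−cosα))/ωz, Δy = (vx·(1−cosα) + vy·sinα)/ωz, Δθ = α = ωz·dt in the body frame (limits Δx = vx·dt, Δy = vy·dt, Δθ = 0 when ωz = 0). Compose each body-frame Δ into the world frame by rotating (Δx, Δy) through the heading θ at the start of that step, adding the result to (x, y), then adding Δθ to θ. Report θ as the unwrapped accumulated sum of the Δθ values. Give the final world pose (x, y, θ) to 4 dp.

(0.0729, -0.3488, -0.2500)

step 1: ξ=(vx,vy,ωz)=(-0.0625, 0.0625, 0.0000), dt=2.0 → body Δ=(-0.1250, 0.1250, 0.0000) → world pose (-0.1250, 0.1250, 0.0000)
step 2: ξ=(vx,vy,ωz)=(0.1375, 0.1500, 0.3500), dt=0.5 → body Δ=(0.0619, 0.0806, 0.1750) → world pose (-0.0631, 0.2056, 0.1750)
step 3: ξ=(vx,vy,ωz)=(0.0750, -0.1125, -0.3500), dt=1.5 → body Δ=(0.0641, -0.1900, -0.5250) → world pose (0.0331, 0.0297, -0.3500)
step 4: ξ=(vx,vy,ωz)=(0.0750, -0.1750, 0.0500), dt=2.0 → body Δ=(0.1672, -0.3419, 0.1000) → world pose (0.0729, -0.3488, -0.2500)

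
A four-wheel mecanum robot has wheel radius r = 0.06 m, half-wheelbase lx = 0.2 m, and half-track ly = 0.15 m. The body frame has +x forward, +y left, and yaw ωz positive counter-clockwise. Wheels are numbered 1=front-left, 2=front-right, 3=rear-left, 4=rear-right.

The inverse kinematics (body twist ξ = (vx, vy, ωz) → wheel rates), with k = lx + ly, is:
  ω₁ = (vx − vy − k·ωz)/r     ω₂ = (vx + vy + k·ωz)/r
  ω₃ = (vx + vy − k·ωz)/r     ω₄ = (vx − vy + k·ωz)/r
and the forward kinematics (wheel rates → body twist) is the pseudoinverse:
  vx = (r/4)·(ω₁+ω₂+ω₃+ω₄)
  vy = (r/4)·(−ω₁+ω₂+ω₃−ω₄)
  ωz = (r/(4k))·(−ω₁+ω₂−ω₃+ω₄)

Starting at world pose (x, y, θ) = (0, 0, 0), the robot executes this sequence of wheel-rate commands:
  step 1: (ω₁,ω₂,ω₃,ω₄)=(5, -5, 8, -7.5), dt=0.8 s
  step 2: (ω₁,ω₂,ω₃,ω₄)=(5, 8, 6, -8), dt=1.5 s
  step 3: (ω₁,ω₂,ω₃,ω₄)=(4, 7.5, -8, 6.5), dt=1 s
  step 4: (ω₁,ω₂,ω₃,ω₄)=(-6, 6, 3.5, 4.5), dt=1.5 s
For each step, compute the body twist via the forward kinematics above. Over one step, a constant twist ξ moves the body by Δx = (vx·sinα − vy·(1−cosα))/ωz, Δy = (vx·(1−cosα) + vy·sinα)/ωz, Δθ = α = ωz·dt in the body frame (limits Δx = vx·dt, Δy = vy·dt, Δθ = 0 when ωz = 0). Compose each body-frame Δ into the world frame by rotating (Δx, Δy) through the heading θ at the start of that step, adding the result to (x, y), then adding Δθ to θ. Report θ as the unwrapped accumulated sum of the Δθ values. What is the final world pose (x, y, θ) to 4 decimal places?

(0.6238, -0.0866, 0.0257)

step 1: ξ=(vx,vy,ωz)=(0.0075, 0.0825, -1.0929), dt=0.8 → body Δ=(0.0323, 0.0554, -0.8743) → world pose (0.0323, 0.0554, -0.8743)
step 2: ξ=(vx,vy,ωz)=(0.1650, 0.2550, -0.4714), dt=1.5 → body Δ=(0.3571, 0.2675, -0.7071) → world pose (0.4666, -0.0469, -1.5814)
step 3: ξ=(vx,vy,ωz)=(0.1500, -0.1650, 0.7714), dt=1.0 → body Δ=(0.1961, -0.0941, 0.7714) → world pose (0.3704, -0.2420, -0.8100)
step 4: ξ=(vx,vy,ωz)=(0.1200, 0.1650, 0.5571), dt=1.5 → body Δ=(0.0622, 0.2906, 0.8357) → world pose (0.6238, -0.0866, 0.0257)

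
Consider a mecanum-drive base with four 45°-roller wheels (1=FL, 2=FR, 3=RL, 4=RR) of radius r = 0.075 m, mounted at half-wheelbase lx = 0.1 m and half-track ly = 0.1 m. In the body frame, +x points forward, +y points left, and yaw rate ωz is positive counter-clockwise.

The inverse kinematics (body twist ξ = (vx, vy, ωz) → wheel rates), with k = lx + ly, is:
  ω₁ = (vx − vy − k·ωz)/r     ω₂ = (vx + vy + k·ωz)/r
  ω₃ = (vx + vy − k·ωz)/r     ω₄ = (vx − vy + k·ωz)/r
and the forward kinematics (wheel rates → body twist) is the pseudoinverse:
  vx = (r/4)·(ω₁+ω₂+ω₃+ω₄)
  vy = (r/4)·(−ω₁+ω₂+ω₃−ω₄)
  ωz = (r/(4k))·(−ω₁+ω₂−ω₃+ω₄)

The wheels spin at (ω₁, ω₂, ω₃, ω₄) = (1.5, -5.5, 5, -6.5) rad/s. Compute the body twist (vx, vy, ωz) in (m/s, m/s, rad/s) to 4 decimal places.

(-0.1031, 0.0844, -1.7344)

k = lx + ly = 0.1 + 0.1 = 0.2000
ω₁+ω₂+ω₃+ω₄ = -5.5000  →  vx = (0.075/4)·-5.5000 = -0.1031
−ω₁+ω₂+ω₃−ω₄ = 4.5000  →  vy = (0.075/4)·4.5000 = 0.0844
−ω₁+ω₂−ω₃+ω₄ = -18.5000  →  ωz = (0.075/0.8000)·-18.5000 = -1.7344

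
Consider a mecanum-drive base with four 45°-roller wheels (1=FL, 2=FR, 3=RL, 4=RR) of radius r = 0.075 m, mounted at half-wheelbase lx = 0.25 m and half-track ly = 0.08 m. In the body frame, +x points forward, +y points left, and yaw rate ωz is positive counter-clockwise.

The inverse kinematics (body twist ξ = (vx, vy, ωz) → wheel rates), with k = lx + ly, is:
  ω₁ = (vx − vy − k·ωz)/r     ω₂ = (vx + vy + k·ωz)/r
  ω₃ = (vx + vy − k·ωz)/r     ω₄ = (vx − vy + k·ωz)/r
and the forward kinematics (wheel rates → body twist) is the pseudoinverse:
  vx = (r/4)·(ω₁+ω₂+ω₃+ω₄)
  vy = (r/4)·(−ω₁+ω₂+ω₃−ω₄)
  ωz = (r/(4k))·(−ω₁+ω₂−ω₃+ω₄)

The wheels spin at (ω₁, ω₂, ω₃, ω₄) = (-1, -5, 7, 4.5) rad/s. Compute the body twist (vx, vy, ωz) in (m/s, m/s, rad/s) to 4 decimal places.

k = lx + ly = 0.25 + 0.08 = 0.3300
ω₁+ω₂+ω₃+ω₄ = 5.5000  →  vx = (0.075/4)·5.5000 = 0.1031
−ω₁+ω₂+ω₃−ω₄ = -1.5000  →  vy = (0.075/4)·-1.5000 = -0.0281
−ω₁+ω₂−ω₃+ω₄ = -6.5000  →  ωz = (0.075/1.3200)·-6.5000 = -0.3693

(0.1031, -0.0281, -0.3693)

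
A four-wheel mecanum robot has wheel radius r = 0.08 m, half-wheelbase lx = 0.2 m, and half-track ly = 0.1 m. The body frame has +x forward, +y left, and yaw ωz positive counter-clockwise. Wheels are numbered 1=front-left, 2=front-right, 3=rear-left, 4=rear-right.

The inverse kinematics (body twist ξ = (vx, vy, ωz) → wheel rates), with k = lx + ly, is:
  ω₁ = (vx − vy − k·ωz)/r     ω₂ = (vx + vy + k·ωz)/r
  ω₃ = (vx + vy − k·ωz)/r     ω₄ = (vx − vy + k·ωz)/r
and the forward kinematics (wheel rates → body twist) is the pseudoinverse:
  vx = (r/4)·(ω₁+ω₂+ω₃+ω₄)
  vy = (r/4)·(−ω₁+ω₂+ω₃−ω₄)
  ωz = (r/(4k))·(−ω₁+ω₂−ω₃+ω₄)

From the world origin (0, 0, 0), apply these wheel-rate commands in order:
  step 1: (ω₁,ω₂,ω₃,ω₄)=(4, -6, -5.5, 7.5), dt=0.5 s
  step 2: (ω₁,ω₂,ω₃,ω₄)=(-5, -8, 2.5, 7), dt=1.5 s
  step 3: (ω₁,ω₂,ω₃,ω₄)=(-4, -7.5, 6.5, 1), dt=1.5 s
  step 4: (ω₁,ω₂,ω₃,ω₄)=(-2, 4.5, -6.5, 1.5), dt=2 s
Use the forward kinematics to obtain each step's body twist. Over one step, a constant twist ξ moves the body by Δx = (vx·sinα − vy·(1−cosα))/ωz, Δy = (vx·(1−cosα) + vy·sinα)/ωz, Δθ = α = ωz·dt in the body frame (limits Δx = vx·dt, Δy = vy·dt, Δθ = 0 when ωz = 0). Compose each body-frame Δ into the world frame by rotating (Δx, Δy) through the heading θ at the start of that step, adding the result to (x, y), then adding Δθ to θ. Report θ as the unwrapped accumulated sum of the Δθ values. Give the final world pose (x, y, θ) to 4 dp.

(-0.2198, -0.4644, 1.2833)

step 1: ξ=(vx,vy,ωz)=(0.0000, -0.4600, 0.2000), dt=0.5 → body Δ=(0.0115, -0.2296, 0.1000) → world pose (0.0115, -0.2296, 0.1000)
step 2: ξ=(vx,vy,ωz)=(-0.0700, -0.1500, 0.1000), dt=1.5 → body Δ=(-0.0878, -0.2320, 0.1500) → world pose (-0.0527, -0.4692, 0.2500)
step 3: ξ=(vx,vy,ωz)=(-0.0800, 0.0400, -0.6000), dt=1.5 → body Δ=(-0.0792, 0.1027, -0.9000) → world pose (-0.1548, -0.3894, -0.6500)
step 4: ξ=(vx,vy,ωz)=(-0.0500, -0.0300, 0.9667), dt=2.0 → body Δ=(-0.0063, -0.0991, 1.9333) → world pose (-0.2198, -0.4644, 1.2833)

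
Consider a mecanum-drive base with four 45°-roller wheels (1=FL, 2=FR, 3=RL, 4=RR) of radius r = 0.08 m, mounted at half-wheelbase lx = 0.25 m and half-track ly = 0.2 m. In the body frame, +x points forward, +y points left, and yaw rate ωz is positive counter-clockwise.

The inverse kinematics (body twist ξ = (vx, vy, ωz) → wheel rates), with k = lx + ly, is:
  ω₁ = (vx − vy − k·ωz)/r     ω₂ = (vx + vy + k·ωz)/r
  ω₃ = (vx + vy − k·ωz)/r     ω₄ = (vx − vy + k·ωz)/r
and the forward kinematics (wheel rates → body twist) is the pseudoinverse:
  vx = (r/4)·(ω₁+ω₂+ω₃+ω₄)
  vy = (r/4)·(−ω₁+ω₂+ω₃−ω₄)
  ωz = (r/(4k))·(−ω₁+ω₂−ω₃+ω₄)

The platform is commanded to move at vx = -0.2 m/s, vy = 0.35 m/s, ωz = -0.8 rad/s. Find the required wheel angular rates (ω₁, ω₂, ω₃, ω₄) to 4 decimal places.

(-2.3750, -2.6250, 6.3750, -11.3750)

k = lx + ly = 0.25 + 0.2 = 0.4500;  k·ωz = 0.4500·-0.8 = -0.3600
ω₁ (FL) = (vx − vy − k·ωz)/r = -0.1900/0.08 = -2.3750
ω₂ (FR) = (vx + vy + k·ωz)/r = -0.2100/0.08 = -2.6250
ω₃ (RL) = (vx + vy − k·ωz)/r = 0.5100/0.08 = 6.3750
ω₄ (RR) = (vx − vy + k·ωz)/r = -0.9100/0.08 = -11.3750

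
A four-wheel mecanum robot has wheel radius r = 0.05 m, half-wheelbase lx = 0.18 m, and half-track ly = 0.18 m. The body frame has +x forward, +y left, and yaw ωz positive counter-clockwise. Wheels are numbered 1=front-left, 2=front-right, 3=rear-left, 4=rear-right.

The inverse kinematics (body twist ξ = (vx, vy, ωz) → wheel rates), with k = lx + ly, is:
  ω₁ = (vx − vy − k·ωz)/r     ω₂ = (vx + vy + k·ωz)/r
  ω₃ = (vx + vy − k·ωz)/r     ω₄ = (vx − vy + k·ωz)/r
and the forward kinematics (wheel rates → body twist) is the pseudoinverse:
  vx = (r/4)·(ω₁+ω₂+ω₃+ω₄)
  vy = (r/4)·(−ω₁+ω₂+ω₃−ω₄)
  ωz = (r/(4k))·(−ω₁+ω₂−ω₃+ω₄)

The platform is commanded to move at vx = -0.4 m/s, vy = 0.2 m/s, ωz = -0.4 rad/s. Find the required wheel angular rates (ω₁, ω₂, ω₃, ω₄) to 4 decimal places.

(-9.1200, -6.8800, -1.1200, -14.8800)

k = lx + ly = 0.18 + 0.18 = 0.3600;  k·ωz = 0.3600·-0.4 = -0.1440
ω₁ (FL) = (vx − vy − k·ωz)/r = -0.4560/0.05 = -9.1200
ω₂ (FR) = (vx + vy + k·ωz)/r = -0.3440/0.05 = -6.8800
ω₃ (RL) = (vx + vy − k·ωz)/r = -0.0560/0.05 = -1.1200
ω₄ (RR) = (vx − vy + k·ωz)/r = -0.7440/0.05 = -14.8800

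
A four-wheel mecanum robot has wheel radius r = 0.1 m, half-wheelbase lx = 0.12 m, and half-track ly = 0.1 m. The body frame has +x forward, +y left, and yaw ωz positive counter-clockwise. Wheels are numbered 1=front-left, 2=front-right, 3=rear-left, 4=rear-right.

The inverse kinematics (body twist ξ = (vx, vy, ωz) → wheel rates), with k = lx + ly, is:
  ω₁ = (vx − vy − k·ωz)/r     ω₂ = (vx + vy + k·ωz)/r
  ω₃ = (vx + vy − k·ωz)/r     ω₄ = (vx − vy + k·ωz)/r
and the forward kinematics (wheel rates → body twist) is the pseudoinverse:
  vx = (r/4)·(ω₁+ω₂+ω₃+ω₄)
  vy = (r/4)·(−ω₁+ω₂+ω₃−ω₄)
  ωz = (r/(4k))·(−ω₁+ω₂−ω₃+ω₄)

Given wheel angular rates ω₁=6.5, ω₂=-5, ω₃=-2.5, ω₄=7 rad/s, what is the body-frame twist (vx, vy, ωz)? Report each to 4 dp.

k = lx + ly = 0.12 + 0.1 = 0.2200
ω₁+ω₂+ω₃+ω₄ = 6.0000  →  vx = (0.1/4)·6.0000 = 0.1500
−ω₁+ω₂+ω₃−ω₄ = -21.0000  →  vy = (0.1/4)·-21.0000 = -0.5250
−ω₁+ω₂−ω₃+ω₄ = -2.0000  →  ωz = (0.1/0.8800)·-2.0000 = -0.2273

(0.1500, -0.5250, -0.2273)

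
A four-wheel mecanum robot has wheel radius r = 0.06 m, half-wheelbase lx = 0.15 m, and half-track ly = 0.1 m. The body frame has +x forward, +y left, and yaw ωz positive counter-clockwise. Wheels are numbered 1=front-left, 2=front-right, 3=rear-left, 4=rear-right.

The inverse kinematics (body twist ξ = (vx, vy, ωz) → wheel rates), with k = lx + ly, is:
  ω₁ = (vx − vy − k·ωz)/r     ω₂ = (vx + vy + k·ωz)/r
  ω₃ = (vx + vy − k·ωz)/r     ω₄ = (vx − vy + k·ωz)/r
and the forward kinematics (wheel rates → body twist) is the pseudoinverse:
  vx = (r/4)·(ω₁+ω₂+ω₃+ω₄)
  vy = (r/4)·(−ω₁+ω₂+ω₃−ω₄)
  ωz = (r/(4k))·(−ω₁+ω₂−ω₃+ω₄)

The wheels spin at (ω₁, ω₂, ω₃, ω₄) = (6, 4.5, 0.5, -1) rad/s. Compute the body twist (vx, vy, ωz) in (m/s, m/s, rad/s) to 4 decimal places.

k = lx + ly = 0.15 + 0.1 = 0.2500
ω₁+ω₂+ω₃+ω₄ = 10.0000  →  vx = (0.06/4)·10.0000 = 0.1500
−ω₁+ω₂+ω₃−ω₄ = 0.0000  →  vy = (0.06/4)·0.0000 = 0.0000
−ω₁+ω₂−ω₃+ω₄ = -3.0000  →  ωz = (0.06/1.0000)·-3.0000 = -0.1800

(0.1500, 0.0000, -0.1800)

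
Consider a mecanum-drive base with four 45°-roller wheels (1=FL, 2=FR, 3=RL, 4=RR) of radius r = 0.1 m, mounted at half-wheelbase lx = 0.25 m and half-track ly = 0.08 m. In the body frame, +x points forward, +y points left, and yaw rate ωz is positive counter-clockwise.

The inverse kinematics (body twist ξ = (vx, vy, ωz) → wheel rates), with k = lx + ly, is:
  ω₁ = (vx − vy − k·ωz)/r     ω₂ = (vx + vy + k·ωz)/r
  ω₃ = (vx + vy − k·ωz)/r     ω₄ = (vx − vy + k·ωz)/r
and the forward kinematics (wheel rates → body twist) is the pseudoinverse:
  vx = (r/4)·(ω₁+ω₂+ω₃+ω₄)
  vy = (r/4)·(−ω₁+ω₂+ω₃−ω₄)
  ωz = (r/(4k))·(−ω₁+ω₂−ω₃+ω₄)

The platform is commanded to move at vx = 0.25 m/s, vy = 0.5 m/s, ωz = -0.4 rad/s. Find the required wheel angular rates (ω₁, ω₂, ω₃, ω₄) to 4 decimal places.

k = lx + ly = 0.25 + 0.08 = 0.3300;  k·ωz = 0.3300·-0.4 = -0.1320
ω₁ (FL) = (vx − vy − k·ωz)/r = -0.1180/0.1 = -1.1800
ω₂ (FR) = (vx + vy + k·ωz)/r = 0.6180/0.1 = 6.1800
ω₃ (RL) = (vx + vy − k·ωz)/r = 0.8820/0.1 = 8.8200
ω₄ (RR) = (vx − vy + k·ωz)/r = -0.3820/0.1 = -3.8200

(-1.1800, 6.1800, 8.8200, -3.8200)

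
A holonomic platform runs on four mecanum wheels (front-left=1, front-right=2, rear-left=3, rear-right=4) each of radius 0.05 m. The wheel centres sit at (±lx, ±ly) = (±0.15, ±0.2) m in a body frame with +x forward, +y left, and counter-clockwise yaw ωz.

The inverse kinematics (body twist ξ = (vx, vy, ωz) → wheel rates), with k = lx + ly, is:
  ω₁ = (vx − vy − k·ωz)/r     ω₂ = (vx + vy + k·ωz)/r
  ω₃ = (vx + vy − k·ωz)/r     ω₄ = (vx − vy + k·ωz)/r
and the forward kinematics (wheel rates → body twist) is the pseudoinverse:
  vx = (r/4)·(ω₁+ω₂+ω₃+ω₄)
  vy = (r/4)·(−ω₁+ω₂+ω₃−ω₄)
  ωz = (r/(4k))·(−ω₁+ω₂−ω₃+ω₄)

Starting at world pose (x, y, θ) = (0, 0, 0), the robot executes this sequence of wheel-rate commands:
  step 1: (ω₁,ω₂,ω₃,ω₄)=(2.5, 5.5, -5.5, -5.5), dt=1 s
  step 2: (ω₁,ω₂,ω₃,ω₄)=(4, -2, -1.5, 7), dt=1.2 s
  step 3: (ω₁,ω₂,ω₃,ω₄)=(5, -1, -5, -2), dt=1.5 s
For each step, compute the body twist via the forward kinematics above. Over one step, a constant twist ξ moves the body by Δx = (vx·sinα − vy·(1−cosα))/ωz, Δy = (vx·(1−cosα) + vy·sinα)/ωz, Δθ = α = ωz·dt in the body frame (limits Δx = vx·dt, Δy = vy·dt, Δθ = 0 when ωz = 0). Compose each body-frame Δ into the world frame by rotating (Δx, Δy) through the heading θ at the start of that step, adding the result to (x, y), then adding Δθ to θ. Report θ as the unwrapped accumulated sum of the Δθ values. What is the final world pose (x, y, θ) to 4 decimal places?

(0.0732, -0.3357, 0.0536)

step 1: ξ=(vx,vy,ωz)=(-0.0375, 0.0375, 0.1071), dt=1.0 → body Δ=(-0.0394, 0.0354, 0.1071) → world pose (-0.0394, 0.0354, 0.1071)
step 2: ξ=(vx,vy,ωz)=(0.0938, -0.1813, 0.0893), dt=1.2 → body Δ=(0.1239, -0.2111, 0.1071) → world pose (0.1064, -0.1612, 0.2143)
step 3: ξ=(vx,vy,ωz)=(-0.0375, -0.1125, -0.1071), dt=1.5 → body Δ=(-0.0695, -0.1635, -0.1607) → world pose (0.0732, -0.3357, 0.0536)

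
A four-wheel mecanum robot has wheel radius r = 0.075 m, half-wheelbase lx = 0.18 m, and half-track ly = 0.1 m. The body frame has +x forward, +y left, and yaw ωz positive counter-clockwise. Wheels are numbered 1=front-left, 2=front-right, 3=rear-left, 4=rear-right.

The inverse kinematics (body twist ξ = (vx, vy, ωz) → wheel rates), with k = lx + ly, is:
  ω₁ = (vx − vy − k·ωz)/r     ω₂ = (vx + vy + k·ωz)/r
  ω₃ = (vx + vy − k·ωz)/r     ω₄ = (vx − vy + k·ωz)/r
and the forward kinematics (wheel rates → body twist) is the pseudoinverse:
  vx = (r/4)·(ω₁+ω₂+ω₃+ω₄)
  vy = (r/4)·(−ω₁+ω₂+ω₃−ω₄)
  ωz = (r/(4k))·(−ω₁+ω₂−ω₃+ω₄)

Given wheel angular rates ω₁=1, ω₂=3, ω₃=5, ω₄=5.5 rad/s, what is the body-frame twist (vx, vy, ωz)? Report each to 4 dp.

k = lx + ly = 0.18 + 0.1 = 0.2800
ω₁+ω₂+ω₃+ω₄ = 14.5000  →  vx = (0.075/4)·14.5000 = 0.2719
−ω₁+ω₂+ω₃−ω₄ = 1.5000  →  vy = (0.075/4)·1.5000 = 0.0281
−ω₁+ω₂−ω₃+ω₄ = 2.5000  →  ωz = (0.075/1.1200)·2.5000 = 0.1674

(0.2719, 0.0281, 0.1674)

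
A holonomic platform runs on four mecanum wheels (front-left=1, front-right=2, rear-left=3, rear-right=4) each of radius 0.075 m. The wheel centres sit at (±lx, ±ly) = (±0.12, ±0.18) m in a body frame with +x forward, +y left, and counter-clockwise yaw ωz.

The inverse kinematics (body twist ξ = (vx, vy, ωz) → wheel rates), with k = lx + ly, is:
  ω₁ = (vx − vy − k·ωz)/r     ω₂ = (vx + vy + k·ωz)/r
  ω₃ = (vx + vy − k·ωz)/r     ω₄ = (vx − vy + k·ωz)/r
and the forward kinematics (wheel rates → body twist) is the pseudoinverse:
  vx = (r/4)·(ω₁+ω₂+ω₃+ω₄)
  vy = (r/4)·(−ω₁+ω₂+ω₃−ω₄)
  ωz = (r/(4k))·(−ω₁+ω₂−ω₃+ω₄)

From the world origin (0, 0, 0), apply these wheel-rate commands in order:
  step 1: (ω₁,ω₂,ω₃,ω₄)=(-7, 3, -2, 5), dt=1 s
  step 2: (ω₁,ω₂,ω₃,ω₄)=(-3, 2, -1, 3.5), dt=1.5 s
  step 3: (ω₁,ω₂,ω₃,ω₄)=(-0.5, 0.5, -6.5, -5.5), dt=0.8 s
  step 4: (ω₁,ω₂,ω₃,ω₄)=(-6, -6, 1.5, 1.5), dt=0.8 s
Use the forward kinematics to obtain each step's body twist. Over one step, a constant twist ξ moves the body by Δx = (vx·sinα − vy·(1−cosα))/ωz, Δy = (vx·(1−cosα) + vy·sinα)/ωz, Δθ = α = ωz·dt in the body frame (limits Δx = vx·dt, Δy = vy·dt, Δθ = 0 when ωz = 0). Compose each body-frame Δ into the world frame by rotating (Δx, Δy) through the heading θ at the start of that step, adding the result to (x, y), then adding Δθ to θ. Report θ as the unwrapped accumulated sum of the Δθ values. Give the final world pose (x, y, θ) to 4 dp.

step 1: ξ=(vx,vy,ωz)=(-0.0188, 0.0563, 1.0625), dt=1.0 → body Δ=(-0.0426, 0.0372, 1.0625) → world pose (-0.0426, 0.0372, 1.0625)
step 2: ξ=(vx,vy,ωz)=(0.0281, 0.0094, 0.5938), dt=1.5 → body Δ=(0.0310, 0.0299, 0.8906) → world pose (-0.0536, 0.0788, 1.9531)
step 3: ξ=(vx,vy,ωz)=(-0.2250, 0.0000, 0.1250), dt=0.8 → body Δ=(-0.1797, -0.0090, 0.1000) → world pose (0.0218, -0.0846, 2.0531)
step 4: ξ=(vx,vy,ωz)=(-0.1687, 0.0000, 0.0000), dt=0.8 → body Δ=(-0.1350, 0.0000, 0.0000) → world pose (0.0844, -0.2042, 2.0531)

(0.0844, -0.2042, 2.0531)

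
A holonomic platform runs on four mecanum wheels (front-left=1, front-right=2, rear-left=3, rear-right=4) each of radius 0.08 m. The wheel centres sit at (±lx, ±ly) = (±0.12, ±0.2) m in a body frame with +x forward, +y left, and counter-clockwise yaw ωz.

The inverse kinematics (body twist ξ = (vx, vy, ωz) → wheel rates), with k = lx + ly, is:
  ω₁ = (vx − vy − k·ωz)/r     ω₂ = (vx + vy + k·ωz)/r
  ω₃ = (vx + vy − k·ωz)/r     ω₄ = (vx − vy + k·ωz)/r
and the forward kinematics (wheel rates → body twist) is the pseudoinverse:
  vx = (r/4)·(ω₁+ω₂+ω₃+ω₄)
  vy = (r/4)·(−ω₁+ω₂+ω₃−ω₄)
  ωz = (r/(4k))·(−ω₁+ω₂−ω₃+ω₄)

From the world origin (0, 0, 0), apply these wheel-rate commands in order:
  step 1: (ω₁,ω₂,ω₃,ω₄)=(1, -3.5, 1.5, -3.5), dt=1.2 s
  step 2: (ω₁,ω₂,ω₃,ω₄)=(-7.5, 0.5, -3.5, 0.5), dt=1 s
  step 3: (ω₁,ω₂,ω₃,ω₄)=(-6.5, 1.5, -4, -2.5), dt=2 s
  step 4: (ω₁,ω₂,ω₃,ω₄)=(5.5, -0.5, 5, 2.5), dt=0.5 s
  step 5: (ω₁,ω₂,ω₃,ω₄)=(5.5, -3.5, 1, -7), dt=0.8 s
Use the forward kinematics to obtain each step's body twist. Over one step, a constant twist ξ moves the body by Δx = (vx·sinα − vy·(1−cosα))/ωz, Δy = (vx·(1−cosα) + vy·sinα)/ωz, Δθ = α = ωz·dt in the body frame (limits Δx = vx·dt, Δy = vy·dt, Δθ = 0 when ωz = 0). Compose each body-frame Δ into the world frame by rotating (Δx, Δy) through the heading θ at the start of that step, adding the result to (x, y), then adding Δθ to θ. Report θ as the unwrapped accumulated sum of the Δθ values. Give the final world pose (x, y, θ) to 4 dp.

step 1: ξ=(vx,vy,ωz)=(-0.0900, 0.0100, -0.5938), dt=1.2 → body Δ=(-0.0950, 0.0479, -0.7125) → world pose (-0.0950, 0.0479, -0.7125)
step 2: ξ=(vx,vy,ωz)=(-0.2000, 0.0800, 0.7500), dt=1.0 → body Δ=(-0.2104, 0.0012, 0.7500) → world pose (-0.2534, 0.1863, 0.0375)
step 3: ξ=(vx,vy,ωz)=(-0.2300, 0.1300, 0.5938), dt=2.0 → body Δ=(-0.4963, -0.0394, 1.1875) → world pose (-0.7479, 0.1283, 1.2250)
step 4: ξ=(vx,vy,ωz)=(0.2500, -0.0700, -0.5312), dt=0.5 → body Δ=(0.1189, -0.0511, -0.2656) → world pose (-0.6596, 0.2228, 0.9594)
step 5: ξ=(vx,vy,ωz)=(-0.0800, -0.0200, -1.0625), dt=0.8 → body Δ=(-0.0630, 0.0115, -0.8500) → world pose (-0.7051, 0.1779, 0.1094)

(-0.7051, 0.1779, 0.1094)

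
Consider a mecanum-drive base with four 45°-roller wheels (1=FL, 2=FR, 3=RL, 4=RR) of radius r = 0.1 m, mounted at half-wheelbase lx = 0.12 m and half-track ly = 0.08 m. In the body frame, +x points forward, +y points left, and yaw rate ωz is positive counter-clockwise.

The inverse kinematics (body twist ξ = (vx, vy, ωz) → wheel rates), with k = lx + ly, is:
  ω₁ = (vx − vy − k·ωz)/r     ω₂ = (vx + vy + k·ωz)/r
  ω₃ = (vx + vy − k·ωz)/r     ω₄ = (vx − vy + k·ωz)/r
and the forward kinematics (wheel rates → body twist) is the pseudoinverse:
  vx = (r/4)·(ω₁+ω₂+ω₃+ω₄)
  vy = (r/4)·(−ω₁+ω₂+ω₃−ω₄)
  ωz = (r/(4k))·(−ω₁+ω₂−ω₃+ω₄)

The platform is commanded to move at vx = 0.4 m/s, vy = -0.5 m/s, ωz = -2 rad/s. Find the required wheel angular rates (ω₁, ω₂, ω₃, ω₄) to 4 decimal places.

(13.0000, -5.0000, 3.0000, 5.0000)

k = lx + ly = 0.12 + 0.08 = 0.2000;  k·ωz = 0.2000·-2 = -0.4000
ω₁ (FL) = (vx − vy − k·ωz)/r = 1.3000/0.1 = 13.0000
ω₂ (FR) = (vx + vy + k·ωz)/r = -0.5000/0.1 = -5.0000
ω₃ (RL) = (vx + vy − k·ωz)/r = 0.3000/0.1 = 3.0000
ω₄ (RR) = (vx − vy + k·ωz)/r = 0.5000/0.1 = 5.0000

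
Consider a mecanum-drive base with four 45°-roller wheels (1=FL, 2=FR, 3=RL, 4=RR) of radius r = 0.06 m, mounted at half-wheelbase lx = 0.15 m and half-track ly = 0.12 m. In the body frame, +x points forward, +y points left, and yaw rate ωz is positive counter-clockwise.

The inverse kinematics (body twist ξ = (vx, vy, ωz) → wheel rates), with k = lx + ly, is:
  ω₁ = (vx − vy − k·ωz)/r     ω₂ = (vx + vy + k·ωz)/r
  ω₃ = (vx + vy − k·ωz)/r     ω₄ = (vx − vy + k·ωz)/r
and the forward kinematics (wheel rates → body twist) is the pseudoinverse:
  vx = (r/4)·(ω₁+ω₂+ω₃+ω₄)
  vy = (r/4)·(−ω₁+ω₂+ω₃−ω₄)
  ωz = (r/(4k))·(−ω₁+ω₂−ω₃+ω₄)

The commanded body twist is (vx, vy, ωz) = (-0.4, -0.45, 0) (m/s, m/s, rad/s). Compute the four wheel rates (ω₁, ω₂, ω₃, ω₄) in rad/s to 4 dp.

k = lx + ly = 0.15 + 0.12 = 0.2700;  k·ωz = 0.2700·0 = 0.0000
ω₁ (FL) = (vx − vy − k·ωz)/r = 0.0500/0.06 = 0.8333
ω₂ (FR) = (vx + vy + k·ωz)/r = -0.8500/0.06 = -14.1667
ω₃ (RL) = (vx + vy − k·ωz)/r = -0.8500/0.06 = -14.1667
ω₄ (RR) = (vx − vy + k·ωz)/r = 0.0500/0.06 = 0.8333

(0.8333, -14.1667, -14.1667, 0.8333)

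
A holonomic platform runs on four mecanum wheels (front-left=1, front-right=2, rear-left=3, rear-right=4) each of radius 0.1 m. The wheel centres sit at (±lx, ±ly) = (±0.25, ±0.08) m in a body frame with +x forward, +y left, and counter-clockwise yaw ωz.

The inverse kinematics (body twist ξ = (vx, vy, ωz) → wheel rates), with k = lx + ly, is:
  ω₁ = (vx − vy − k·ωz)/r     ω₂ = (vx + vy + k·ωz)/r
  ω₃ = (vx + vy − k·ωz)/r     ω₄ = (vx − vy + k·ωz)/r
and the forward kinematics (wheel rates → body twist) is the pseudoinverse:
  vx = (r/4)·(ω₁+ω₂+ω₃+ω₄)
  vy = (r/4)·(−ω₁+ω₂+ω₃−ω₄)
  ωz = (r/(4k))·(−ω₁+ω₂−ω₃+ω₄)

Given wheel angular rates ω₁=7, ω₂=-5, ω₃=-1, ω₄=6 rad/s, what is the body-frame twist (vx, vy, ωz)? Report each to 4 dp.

(0.1750, -0.4750, -0.3788)

k = lx + ly = 0.25 + 0.08 = 0.3300
ω₁+ω₂+ω₃+ω₄ = 7.0000  →  vx = (0.1/4)·7.0000 = 0.1750
−ω₁+ω₂+ω₃−ω₄ = -19.0000  →  vy = (0.1/4)·-19.0000 = -0.4750
−ω₁+ω₂−ω₃+ω₄ = -5.0000  →  ωz = (0.1/1.3200)·-5.0000 = -0.3788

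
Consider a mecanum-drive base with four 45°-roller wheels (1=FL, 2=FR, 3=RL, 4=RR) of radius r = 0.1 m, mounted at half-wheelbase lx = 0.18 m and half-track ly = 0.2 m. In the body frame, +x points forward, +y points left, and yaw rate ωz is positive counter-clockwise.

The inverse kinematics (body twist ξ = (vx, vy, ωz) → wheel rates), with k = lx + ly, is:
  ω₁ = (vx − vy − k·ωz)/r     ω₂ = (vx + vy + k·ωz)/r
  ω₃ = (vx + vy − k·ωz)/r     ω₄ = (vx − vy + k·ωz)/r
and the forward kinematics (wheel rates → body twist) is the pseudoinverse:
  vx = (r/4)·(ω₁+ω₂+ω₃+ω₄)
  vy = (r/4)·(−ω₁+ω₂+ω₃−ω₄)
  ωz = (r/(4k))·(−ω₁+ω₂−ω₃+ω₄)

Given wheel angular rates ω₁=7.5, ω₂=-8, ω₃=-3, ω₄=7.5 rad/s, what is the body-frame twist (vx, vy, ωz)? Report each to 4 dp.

(0.1000, -0.6500, -0.3289)

k = lx + ly = 0.18 + 0.2 = 0.3800
ω₁+ω₂+ω₃+ω₄ = 4.0000  →  vx = (0.1/4)·4.0000 = 0.1000
−ω₁+ω₂+ω₃−ω₄ = -26.0000  →  vy = (0.1/4)·-26.0000 = -0.6500
−ω₁+ω₂−ω₃+ω₄ = -5.0000  →  ωz = (0.1/1.5200)·-5.0000 = -0.3289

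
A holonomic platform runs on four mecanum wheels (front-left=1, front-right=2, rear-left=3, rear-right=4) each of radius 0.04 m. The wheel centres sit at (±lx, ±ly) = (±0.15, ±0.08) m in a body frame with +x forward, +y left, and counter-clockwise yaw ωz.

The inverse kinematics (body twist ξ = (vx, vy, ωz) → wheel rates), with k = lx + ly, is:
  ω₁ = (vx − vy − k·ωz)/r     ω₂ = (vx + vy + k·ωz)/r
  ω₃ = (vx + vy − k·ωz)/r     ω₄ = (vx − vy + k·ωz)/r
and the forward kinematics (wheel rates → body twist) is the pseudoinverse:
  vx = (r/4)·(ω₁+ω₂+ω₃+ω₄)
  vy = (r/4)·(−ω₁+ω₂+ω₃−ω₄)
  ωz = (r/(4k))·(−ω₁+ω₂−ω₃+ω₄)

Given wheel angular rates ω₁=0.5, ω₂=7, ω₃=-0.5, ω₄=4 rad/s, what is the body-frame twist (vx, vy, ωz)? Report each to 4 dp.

k = lx + ly = 0.15 + 0.08 = 0.2300
ω₁+ω₂+ω₃+ω₄ = 11.0000  →  vx = (0.04/4)·11.0000 = 0.1100
−ω₁+ω₂+ω₃−ω₄ = 2.0000  →  vy = (0.04/4)·2.0000 = 0.0200
−ω₁+ω₂−ω₃+ω₄ = 11.0000  →  ωz = (0.04/0.9200)·11.0000 = 0.4783

(0.1100, 0.0200, 0.4783)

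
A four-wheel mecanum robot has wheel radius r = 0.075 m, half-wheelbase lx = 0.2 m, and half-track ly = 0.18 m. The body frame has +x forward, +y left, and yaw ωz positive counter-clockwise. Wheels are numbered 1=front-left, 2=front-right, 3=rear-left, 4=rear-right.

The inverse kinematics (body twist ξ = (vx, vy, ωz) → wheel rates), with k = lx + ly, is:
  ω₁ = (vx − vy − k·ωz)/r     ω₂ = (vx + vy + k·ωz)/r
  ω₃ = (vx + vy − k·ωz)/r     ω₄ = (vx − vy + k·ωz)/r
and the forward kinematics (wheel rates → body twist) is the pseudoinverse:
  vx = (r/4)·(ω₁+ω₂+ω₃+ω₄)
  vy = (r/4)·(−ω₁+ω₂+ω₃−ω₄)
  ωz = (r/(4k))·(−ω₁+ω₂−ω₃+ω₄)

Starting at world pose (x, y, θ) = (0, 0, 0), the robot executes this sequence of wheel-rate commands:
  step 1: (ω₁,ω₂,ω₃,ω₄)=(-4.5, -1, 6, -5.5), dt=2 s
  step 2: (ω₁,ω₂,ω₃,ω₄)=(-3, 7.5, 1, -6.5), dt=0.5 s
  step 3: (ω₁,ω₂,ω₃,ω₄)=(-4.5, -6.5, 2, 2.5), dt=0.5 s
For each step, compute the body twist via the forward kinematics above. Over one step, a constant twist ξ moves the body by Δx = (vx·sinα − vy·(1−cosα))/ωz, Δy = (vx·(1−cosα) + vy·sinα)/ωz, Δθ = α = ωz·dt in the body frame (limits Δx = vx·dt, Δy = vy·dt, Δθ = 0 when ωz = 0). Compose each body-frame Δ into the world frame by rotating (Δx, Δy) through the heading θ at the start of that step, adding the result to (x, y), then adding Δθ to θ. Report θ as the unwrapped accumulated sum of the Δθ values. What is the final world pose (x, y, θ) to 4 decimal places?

step 1: ξ=(vx,vy,ωz)=(-0.0938, 0.2812, -0.3947), dt=2.0 → body Δ=(0.0421, 0.5761, -0.7895) → world pose (0.0421, 0.5761, -0.7895)
step 2: ξ=(vx,vy,ωz)=(-0.0187, 0.3375, 0.1480), dt=0.5 → body Δ=(-0.0156, 0.1682, 0.0740) → world pose (0.1506, 0.7057, -0.7155)
step 3: ξ=(vx,vy,ωz)=(-0.1219, -0.0469, -0.0740), dt=0.5 → body Δ=(-0.0614, -0.0223, -0.0370) → world pose (0.0896, 0.7291, -0.7525)

(0.0896, 0.7291, -0.7525)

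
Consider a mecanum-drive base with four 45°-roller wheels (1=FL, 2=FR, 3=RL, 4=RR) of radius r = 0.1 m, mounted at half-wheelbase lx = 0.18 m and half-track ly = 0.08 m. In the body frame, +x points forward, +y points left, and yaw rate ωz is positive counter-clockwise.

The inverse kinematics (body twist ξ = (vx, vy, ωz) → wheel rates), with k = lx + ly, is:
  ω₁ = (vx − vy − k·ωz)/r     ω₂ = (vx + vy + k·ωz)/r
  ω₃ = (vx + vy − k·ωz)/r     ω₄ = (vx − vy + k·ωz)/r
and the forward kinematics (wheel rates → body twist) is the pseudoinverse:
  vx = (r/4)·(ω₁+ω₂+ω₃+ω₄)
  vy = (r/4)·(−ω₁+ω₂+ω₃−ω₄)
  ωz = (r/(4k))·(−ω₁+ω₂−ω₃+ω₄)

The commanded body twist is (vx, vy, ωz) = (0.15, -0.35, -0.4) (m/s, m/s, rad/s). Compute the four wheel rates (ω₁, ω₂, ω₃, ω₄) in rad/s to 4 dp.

(6.0400, -3.0400, -0.9600, 3.9600)

k = lx + ly = 0.18 + 0.08 = 0.2600;  k·ωz = 0.2600·-0.4 = -0.1040
ω₁ (FL) = (vx − vy − k·ωz)/r = 0.6040/0.1 = 6.0400
ω₂ (FR) = (vx + vy + k·ωz)/r = -0.3040/0.1 = -3.0400
ω₃ (RL) = (vx + vy − k·ωz)/r = -0.0960/0.1 = -0.9600
ω₄ (RR) = (vx − vy + k·ωz)/r = 0.3960/0.1 = 3.9600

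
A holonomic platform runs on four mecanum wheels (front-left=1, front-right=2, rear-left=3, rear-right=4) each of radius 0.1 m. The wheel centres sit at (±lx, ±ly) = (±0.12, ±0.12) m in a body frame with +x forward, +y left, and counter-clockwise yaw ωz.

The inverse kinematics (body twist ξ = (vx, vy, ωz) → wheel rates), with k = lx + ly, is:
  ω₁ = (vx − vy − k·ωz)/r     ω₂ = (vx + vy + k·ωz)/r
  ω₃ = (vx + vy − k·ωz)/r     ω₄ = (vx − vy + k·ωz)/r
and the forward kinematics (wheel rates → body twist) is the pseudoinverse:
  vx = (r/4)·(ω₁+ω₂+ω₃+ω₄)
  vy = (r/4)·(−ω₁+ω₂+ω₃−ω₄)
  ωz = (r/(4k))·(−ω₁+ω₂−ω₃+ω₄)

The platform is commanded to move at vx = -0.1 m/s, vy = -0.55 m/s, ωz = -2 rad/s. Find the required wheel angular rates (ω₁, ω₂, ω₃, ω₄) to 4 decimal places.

(9.3000, -11.3000, -1.7000, -0.3000)

k = lx + ly = 0.12 + 0.12 = 0.2400;  k·ωz = 0.2400·-2 = -0.4800
ω₁ (FL) = (vx − vy − k·ωz)/r = 0.9300/0.1 = 9.3000
ω₂ (FR) = (vx + vy + k·ωz)/r = -1.1300/0.1 = -11.3000
ω₃ (RL) = (vx + vy − k·ωz)/r = -0.1700/0.1 = -1.7000
ω₄ (RR) = (vx − vy + k·ωz)/r = -0.0300/0.1 = -0.3000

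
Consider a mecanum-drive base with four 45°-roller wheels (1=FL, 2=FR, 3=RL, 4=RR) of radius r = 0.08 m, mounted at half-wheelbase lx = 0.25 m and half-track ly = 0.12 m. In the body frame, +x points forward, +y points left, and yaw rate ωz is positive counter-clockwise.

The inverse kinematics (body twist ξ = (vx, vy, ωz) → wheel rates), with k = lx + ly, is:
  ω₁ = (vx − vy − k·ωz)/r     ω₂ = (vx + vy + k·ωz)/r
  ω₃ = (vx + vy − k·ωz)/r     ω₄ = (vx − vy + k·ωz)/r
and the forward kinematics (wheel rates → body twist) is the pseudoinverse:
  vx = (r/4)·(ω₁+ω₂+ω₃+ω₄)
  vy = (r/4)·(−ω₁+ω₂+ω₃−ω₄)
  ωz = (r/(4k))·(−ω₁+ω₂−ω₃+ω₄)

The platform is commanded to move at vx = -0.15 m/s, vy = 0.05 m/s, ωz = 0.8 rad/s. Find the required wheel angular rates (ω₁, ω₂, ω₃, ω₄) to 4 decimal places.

k = lx + ly = 0.25 + 0.12 = 0.3700;  k·ωz = 0.3700·0.8 = 0.2960
ω₁ (FL) = (vx − vy − k·ωz)/r = -0.4960/0.08 = -6.2000
ω₂ (FR) = (vx + vy + k·ωz)/r = 0.1960/0.08 = 2.4500
ω₃ (RL) = (vx + vy − k·ωz)/r = -0.3960/0.08 = -4.9500
ω₄ (RR) = (vx − vy + k·ωz)/r = 0.0960/0.08 = 1.2000

(-6.2000, 2.4500, -4.9500, 1.2000)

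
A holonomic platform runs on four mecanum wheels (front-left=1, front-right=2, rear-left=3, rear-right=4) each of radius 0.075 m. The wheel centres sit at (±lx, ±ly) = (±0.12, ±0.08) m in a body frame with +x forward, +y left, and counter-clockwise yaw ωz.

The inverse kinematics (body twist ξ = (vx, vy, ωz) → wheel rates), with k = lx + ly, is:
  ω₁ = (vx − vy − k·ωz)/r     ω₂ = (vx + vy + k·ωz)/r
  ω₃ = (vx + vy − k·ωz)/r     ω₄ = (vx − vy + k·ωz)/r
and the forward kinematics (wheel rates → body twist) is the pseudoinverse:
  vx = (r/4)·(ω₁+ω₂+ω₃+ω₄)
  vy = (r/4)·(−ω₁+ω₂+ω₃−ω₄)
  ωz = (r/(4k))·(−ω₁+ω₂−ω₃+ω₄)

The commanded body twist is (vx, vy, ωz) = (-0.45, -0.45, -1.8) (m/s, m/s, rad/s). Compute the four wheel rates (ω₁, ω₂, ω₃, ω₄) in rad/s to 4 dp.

(4.8000, -16.8000, -7.2000, -4.8000)

k = lx + ly = 0.12 + 0.08 = 0.2000;  k·ωz = 0.2000·-1.8 = -0.3600
ω₁ (FL) = (vx − vy − k·ωz)/r = 0.3600/0.075 = 4.8000
ω₂ (FR) = (vx + vy + k·ωz)/r = -1.2600/0.075 = -16.8000
ω₃ (RL) = (vx + vy − k·ωz)/r = -0.5400/0.075 = -7.2000
ω₄ (RR) = (vx − vy + k·ωz)/r = -0.3600/0.075 = -4.8000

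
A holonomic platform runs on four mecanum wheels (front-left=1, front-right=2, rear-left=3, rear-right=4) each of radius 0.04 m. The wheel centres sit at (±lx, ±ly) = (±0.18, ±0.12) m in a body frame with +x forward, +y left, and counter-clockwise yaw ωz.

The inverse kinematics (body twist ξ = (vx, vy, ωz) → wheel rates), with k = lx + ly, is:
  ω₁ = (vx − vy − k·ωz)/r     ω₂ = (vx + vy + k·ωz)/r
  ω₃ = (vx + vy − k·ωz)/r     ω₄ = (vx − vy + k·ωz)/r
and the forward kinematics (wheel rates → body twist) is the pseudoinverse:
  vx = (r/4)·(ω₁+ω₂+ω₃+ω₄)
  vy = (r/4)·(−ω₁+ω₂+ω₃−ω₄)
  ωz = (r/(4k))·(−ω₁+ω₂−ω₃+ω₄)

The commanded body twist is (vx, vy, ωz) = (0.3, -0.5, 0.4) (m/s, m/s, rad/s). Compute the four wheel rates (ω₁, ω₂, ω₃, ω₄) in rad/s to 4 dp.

(17.0000, -2.0000, -8.0000, 23.0000)

k = lx + ly = 0.18 + 0.12 = 0.3000;  k·ωz = 0.3000·0.4 = 0.1200
ω₁ (FL) = (vx − vy − k·ωz)/r = 0.6800/0.04 = 17.0000
ω₂ (FR) = (vx + vy + k·ωz)/r = -0.0800/0.04 = -2.0000
ω₃ (RL) = (vx + vy − k·ωz)/r = -0.3200/0.04 = -8.0000
ω₄ (RR) = (vx − vy + k·ωz)/r = 0.9200/0.04 = 23.0000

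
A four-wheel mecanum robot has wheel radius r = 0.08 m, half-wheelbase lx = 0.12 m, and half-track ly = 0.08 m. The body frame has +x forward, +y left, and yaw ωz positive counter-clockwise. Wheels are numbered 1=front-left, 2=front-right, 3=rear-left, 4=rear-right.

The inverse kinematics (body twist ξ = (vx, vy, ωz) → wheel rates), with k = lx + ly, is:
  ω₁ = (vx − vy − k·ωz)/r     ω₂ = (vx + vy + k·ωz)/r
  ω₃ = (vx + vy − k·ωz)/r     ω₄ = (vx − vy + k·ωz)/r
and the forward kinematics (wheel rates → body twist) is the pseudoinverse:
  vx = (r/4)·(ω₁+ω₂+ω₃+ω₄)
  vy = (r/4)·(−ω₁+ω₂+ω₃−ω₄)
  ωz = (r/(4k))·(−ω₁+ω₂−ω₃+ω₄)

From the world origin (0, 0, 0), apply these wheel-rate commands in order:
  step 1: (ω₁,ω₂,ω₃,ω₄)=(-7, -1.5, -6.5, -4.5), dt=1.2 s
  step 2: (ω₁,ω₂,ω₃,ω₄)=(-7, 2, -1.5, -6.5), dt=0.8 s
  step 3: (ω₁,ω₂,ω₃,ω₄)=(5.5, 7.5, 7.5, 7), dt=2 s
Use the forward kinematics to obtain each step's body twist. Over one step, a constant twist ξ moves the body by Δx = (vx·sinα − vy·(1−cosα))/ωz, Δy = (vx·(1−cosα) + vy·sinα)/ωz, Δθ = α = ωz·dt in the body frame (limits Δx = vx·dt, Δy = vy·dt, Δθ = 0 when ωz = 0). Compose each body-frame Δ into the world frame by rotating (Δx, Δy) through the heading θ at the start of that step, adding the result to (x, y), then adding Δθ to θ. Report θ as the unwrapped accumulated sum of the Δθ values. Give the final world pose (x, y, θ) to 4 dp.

(-0.6175, 0.8984, 1.5200)

step 1: ξ=(vx,vy,ωz)=(-0.3900, 0.0700, 0.7500), dt=1.2 → body Δ=(-0.4426, -0.1237, 0.9000) → world pose (-0.4426, -0.1237, 0.9000)
step 2: ξ=(vx,vy,ωz)=(-0.2600, 0.2800, 0.4000), dt=0.8 → body Δ=(-0.2400, 0.1872, 0.3200) → world pose (-0.7385, -0.1953, 1.2200)
step 3: ξ=(vx,vy,ωz)=(0.5500, 0.0500, 0.1500), dt=2.0 → body Δ=(1.0687, 0.2623, 0.3000) → world pose (-0.6175, 0.8984, 1.5200)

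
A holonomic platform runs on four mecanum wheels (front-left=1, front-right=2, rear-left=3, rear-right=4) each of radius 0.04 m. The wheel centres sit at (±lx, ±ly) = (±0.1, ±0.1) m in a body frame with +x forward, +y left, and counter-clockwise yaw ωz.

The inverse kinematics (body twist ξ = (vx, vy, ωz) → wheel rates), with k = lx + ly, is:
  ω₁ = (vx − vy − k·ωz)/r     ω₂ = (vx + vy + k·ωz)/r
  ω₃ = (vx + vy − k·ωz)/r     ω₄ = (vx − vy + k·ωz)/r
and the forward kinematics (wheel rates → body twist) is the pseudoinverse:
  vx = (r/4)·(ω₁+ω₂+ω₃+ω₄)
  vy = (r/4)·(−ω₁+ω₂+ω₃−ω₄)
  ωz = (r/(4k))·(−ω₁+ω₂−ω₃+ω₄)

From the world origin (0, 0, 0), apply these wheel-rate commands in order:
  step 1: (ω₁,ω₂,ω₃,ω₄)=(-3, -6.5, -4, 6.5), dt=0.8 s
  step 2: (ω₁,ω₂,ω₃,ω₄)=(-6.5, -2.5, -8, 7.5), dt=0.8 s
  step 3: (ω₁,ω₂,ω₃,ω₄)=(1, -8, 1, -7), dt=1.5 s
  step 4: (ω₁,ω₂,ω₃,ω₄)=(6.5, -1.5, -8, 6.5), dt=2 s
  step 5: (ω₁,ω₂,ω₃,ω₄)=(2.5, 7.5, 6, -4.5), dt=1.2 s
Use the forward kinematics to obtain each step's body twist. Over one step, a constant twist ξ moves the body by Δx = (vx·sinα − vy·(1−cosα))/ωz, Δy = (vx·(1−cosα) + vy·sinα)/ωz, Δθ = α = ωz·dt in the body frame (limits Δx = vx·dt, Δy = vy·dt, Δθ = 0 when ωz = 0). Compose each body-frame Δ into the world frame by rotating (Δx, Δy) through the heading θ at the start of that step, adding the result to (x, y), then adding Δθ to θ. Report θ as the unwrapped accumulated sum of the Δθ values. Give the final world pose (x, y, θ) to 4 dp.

(-0.0025, -0.5389, 0.1050)

step 1: ξ=(vx,vy,ωz)=(-0.0700, -0.1400, 0.3500), dt=0.8 → body Δ=(-0.0397, -0.1183, 0.2800) → world pose (-0.0397, -0.1183, 0.2800)
step 2: ξ=(vx,vy,ωz)=(-0.0950, -0.1150, 0.9750), dt=0.8 → body Δ=(-0.0344, -0.1111, 0.7800) → world pose (-0.0421, -0.2346, 1.0600)
step 3: ξ=(vx,vy,ωz)=(-0.1300, -0.0100, -0.8500), dt=1.5 → body Δ=(-0.1546, 0.0971, -1.2750) → world pose (-0.2024, -0.3221, -0.2150)
step 4: ξ=(vx,vy,ωz)=(0.0350, -0.2250, 0.3250), dt=2.0 → body Δ=(0.2063, -0.3970, 0.6500) → world pose (-0.0855, -0.7540, 0.4350)
step 5: ξ=(vx,vy,ωz)=(0.1150, 0.1550, -0.2750), dt=1.2 → body Δ=(0.1659, 0.1601, -0.3300) → world pose (-0.0025, -0.5389, 0.1050)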